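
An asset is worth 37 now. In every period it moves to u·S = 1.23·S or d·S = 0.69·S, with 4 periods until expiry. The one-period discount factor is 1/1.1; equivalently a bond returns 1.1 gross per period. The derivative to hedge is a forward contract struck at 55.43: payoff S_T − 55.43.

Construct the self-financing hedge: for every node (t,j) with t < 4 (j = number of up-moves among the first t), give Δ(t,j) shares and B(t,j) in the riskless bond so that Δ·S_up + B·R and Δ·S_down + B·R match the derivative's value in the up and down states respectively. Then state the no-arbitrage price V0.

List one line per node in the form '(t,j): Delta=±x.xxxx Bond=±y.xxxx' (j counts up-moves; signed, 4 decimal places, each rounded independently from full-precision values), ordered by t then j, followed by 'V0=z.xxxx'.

(0,0): Delta=1.0000 Bond=-37.8594
(1,0): Delta=1.0000 Bond=-41.6454
(1,1): Delta=1.0000 Bond=-41.6454
(2,0): Delta=1.0000 Bond=-45.8099
(2,1): Delta=1.0000 Bond=-45.8099
(2,2): Delta=1.0000 Bond=-45.8099
(3,0): Delta=1.0000 Bond=-50.3909
(3,1): Delta=1.0000 Bond=-50.3909
(3,2): Delta=1.0000 Bond=-50.3909
(3,3): Delta=1.0000 Bond=-50.3909
V0=-0.8594

Since d<R<u, set p* = (R−d)/(u−d) = 0.7593; price each node as the discounted p*-expectation of its children.
At expiry t=4: V(4,0)=-47.0432, V(4,1)=-40.4796, V(4,2)=-28.7792, V(4,3)=-7.9221, V(4,4)=29.2581
Node (3,0) S=12.1548: V=(p*·-40.4796+(1−p*)·-47.0432)/1.1=-38.2361; Δ=(-40.4796−-47.0432)/(14.9504−8.3868)=1.0000; B=V−Δ·S=-50.3909
Node (3,1) S=21.6673: V=(p*·-28.7792+(1−p*)·-40.4796)/1.1=-28.7236; Δ=(-28.7792−-40.4796)/(26.6508−14.9504)=1.0000; B=V−Δ·S=-50.3909
Node (3,2) S=38.6243: V=(p*·-7.9221+(1−p*)·-28.7792)/1.1=-11.7666; Δ=(-7.9221−-28.7792)/(47.5079−26.6508)=1.0000; B=V−Δ·S=-50.3909
Node (3,3) S=68.8521: V=(p*·29.2581+(1−p*)·-7.9221)/1.1=18.4612; Δ=(29.2581−-7.9221)/(84.6881−47.5079)=1.0000; B=V−Δ·S=-50.3909
Node (2,0) S=17.6157: V=(p*·-28.7236+(1−p*)·-38.2361)/1.1=-28.1942; Δ=(-28.7236−-38.2361)/(21.6673−12.1548)=1.0000; B=V−Δ·S=-45.8099
Node (2,1) S=31.4019: V=(p*·-11.7666+(1−p*)·-28.7236)/1.1=-14.4080; Δ=(-11.7666−-28.7236)/(38.6243−21.6673)=1.0000; B=V−Δ·S=-45.8099
Node (2,2) S=55.9773: V=(p*·18.4612+(1−p*)·-11.7666)/1.1=10.1674; Δ=(18.4612−-11.7666)/(68.8521−38.6243)=1.0000; B=V−Δ·S=-45.8099
Node (1,0) S=25.5300: V=(p*·-14.4080+(1−p*)·-28.1942)/1.1=-16.1154; Δ=(-14.4080−-28.1942)/(31.4019−17.6157)=1.0000; B=V−Δ·S=-41.6454
Node (1,1) S=45.5100: V=(p*·10.1674+(1−p*)·-14.4080)/1.1=3.8646; Δ=(10.1674−-14.4080)/(55.9773−31.4019)=1.0000; B=V−Δ·S=-41.6454
Node (0,0) S=37.0000: V=(p*·3.8646+(1−p*)·-16.1154)/1.1=-0.8594; Δ=(3.8646−-16.1154)/(45.5100−25.5300)=1.0000; B=V−Δ·S=-37.8594
Root portfolio cost Δ·37+B reproduces V0=-0.8594.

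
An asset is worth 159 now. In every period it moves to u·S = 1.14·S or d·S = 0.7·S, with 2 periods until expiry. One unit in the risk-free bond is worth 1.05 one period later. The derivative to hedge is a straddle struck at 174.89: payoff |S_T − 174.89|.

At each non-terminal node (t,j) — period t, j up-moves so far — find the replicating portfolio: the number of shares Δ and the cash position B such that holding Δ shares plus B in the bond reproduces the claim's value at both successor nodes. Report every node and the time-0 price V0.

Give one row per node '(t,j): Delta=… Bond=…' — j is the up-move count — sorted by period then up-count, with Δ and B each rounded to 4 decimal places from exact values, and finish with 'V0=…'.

(0,0): Delta=-0.3125 Bond=85.7507
(1,0): Delta=-1.0000 Bond=166.5619
(1,1): Delta=-0.2039 Bond=70.3607
V0=36.0702

The replicating-portfolio and risk-neutral prices coincide; use p* = (1.05−0.7)/(1.14−0.7) = 0.7955 for the latter.
At expiry t=2: V(2,0)=96.9800, V(2,1)=48.0080, V(2,2)=31.7464
(1,0): S=111.3000. Δ = (V_up−V_dn)/(S_up−S_dn) = (48.0080−96.9800)/(126.8820−77.9100) = -1.0000. V = [p*·48.0080 + (1−p*)·96.9800]/1.05 = 55.2619. B = V − Δ·S = 166.5619.
(1,1): S=181.2600. Δ = (V_up−V_dn)/(S_up−S_dn) = (31.7464−48.0080)/(206.6364−126.8820) = -0.2039. V = [p*·31.7464 + (1−p*)·48.0080]/1.05 = 33.4025. B = V − Δ·S = 70.3607.
(0,0): S=159.0000. Δ = (V_up−V_dn)/(S_up−S_dn) = (33.4025−55.2619)/(181.2600−111.3000) = -0.3125. V = [p*·33.4025 + (1−p*)·55.2619]/1.05 = 36.0702. B = V − Δ·S = 85.7507.
Root portfolio cost Δ·159+B reproduces V0=36.0702.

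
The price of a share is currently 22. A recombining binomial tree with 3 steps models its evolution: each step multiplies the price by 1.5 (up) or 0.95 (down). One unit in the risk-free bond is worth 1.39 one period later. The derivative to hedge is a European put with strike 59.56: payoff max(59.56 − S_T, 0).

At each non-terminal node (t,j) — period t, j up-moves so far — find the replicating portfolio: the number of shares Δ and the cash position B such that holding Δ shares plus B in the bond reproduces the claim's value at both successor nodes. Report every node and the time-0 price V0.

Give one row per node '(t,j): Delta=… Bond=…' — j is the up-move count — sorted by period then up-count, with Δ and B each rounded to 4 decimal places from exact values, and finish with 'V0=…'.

Risk-neutral probability p* = (R−d)/(u−d) = (1.39−0.95)/(1.5−0.95) = 0.8000.
At expiry t=3: V(3,0)=40.6978, V(3,1)=29.7775, V(3,2)=12.5350, V(3,3)=0.0000
Node (2,0) S=19.8550: V=(p*·29.7775+(1−p*)·40.6978)/1.39=22.9939; Δ=(29.7775−40.6978)/(29.7825−18.8622)=-1.0000; B=V−Δ·S=42.8489
Node (2,1) S=31.3500: V=(p*·12.5350+(1−p*)·29.7775)/1.39=11.4989; Δ=(12.5350−29.7775)/(47.0250−29.7825)=-1.0000; B=V−Δ·S=42.8489
Node (2,2) S=49.5000: V=(p*·0.0000+(1−p*)·12.5350)/1.39=1.8036; Δ=(0.0000−12.5350)/(74.2500−47.0250)=-0.4604; B=V−Δ·S=24.5945
Node (1,0) S=20.9000: V=(p*·11.4989+(1−p*)·22.9939)/1.39=9.9266; Δ=(11.4989−22.9939)/(31.3500−19.8550)=-1.0000; B=V−Δ·S=30.8266
Node (1,1) S=33.0000: V=(p*·1.8036+(1−p*)·11.4989)/1.39=2.6926; Δ=(1.8036−11.4989)/(49.5000−31.3500)=-0.5342; B=V−Δ·S=20.3204
Node (0,0) S=22.0000: V=(p*·2.6926+(1−p*)·9.9266)/1.39=2.9780; Δ=(2.6926−9.9266)/(33.0000−20.9000)=-0.5979; B=V−Δ·S=16.1307
Self-financing check: at every node Δ·S+B equals the discounted successor values.

(0,0): Delta=-0.5979 Bond=16.1307
(1,0): Delta=-1.0000 Bond=30.8266
(1,1): Delta=-0.5342 Bond=20.3204
(2,0): Delta=-1.0000 Bond=42.8489
(2,1): Delta=-1.0000 Bond=42.8489
(2,2): Delta=-0.4604 Bond=24.5945
V0=2.9780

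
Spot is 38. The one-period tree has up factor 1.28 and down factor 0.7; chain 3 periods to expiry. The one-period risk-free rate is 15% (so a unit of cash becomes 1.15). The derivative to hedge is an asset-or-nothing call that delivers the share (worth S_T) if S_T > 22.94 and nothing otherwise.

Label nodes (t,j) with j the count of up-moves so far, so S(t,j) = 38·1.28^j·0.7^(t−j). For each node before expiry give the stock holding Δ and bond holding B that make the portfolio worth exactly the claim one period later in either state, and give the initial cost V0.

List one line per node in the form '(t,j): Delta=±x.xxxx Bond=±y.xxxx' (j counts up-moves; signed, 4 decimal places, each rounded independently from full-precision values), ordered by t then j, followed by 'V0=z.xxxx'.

The replicating-portfolio and risk-neutral prices coincide; use p* = (1.15−0.7)/(1.28−0.7) = 0.7759 for the latter.
Payoff layer (t=3): V(3,0)=0.0000, V(3,1)=23.8336, V(3,2)=43.5814, V(3,3)=79.6918
  t=2,j=0: stock 18.6200 → up 23.8336 (V=23.8336), down 13.0340 (V=0.0000). Price 16.0796; hedge Δ=2.2069, bond B=-25.0128.
  t=2,j=1: stock 34.0480 → up 43.5814 (V=43.5814), down 23.8336 (V=23.8336). Price 34.0480; hedge Δ=1.0000, bond B=0.0000.
  t=2,j=2: stock 62.2592 → up 79.6918 (V=79.6918), down 43.5814 (V=43.5814). Price 62.2592; hedge Δ=1.0000, bond B=0.0000.
  t=1,j=0: stock 26.6000 → up 34.0480 (V=34.0480), down 18.6200 (V=16.0796). Price 26.1049; hedge Δ=1.1647, bond B=-4.8751.
  t=1,j=1: stock 48.6400 → up 62.2592 (V=62.2592), down 34.0480 (V=34.0480). Price 48.6400; hedge Δ=1.0000, bond B=0.0000.
  t=0,j=0: stock 38.0000 → up 48.6400 (V=48.6400), down 26.6000 (V=26.1049). Price 37.9035; hedge Δ=1.0225, bond B=-0.9502.
Root portfolio cost Δ·38+B reproduces V0=37.9035.

(0,0): Delta=1.0225 Bond=-0.9502
(1,0): Delta=1.1647 Bond=-4.8751
(1,1): Delta=1.0000 Bond=0.0000
(2,0): Delta=2.2069 Bond=-25.0128
(2,1): Delta=1.0000 Bond=0.0000
(2,2): Delta=1.0000 Bond=0.0000
V0=37.9035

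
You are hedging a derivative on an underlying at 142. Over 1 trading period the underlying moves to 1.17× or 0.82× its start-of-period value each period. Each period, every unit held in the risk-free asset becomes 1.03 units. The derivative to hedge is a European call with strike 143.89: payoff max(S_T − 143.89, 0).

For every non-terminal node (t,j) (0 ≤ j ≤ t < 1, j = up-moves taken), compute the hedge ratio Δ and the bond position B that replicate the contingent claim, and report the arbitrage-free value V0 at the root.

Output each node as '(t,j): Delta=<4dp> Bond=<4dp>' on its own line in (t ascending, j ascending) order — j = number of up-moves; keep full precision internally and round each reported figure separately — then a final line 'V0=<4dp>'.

(0,0): Delta=0.4477 Bond=-50.6103
V0=12.9612

No-arbitrage ⇒ martingale measure with p* = (R−d)/(u−d) = 0.6000.
Terminal payoffs: V(1,0)=0.0000, V(1,1)=22.2500
Node (0,0) S=142.0000: V=(p*·22.2500+(1−p*)·0.0000)/1.03=12.9612; Δ=(22.2500−0.0000)/(166.1400−116.4400)=0.4477; B=V−Δ·S=-50.6103
Self-financing check: at every node Δ·S+B equals the discounted successor values.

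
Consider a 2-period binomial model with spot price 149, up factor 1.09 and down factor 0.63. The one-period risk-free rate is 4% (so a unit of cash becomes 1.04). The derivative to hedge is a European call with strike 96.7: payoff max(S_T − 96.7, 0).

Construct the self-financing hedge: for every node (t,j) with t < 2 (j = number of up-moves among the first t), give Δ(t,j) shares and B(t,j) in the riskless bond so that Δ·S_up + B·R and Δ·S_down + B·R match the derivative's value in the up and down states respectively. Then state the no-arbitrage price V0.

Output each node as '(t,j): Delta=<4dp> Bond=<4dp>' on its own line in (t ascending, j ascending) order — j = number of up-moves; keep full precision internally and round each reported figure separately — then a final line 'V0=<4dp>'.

Risk-neutral probability p* = (R−d)/(u−d) = (1.04−0.63)/(1.09−0.63) = 0.8913.
Payoff layer (t=2): V(2,0)=0.0000, V(2,1)=5.6183, V(2,2)=80.3269
(1,0): S=93.8700. Δ = (V_up−V_dn)/(S_up−S_dn) = (5.6183−0.0000)/(102.3183−59.1381) = 0.1301. V = [p*·5.6183 + (1−p*)·0.0000]/1.04 = 4.8150. B = V − Δ·S = -7.3987.
(1,1): S=162.4100. Δ = (V_up−V_dn)/(S_up−S_dn) = (80.3269−5.6183)/(177.0269−102.3183) = 1.0000. V = [p*·80.3269 + (1−p*)·5.6183]/1.04 = 69.4292. B = V − Δ·S = -92.9808.
(0,0): S=149.0000. Δ = (V_up−V_dn)/(S_up−S_dn) = (69.4292−4.8150)/(162.4100−93.8700) = 0.9427. V = [p*·69.4292 + (1−p*)·4.8150]/1.04 = 60.0057. B = V − Δ·S = -80.4600.
Root portfolio cost Δ·149+B reproduces V0=60.0057.

(0,0): Delta=0.9427 Bond=-80.4600
(1,0): Delta=0.1301 Bond=-7.3987
(1,1): Delta=1.0000 Bond=-92.9808
V0=60.0057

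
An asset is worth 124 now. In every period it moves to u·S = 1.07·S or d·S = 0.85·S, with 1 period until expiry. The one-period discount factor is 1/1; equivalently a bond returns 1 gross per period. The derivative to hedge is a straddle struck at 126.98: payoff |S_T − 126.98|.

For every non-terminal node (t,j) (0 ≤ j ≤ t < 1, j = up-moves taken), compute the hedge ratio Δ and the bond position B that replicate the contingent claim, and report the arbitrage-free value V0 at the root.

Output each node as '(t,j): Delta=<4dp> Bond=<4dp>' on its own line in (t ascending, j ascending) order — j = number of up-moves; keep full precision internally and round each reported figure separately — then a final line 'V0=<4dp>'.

Since d<R<u, set p* = (R−d)/(u−d) = 0.6818; price each node as the discounted p*-expectation of its children.
Terminal values V(1,·): V(1,0)=21.5800, V(1,1)=5.7000
Node (0,0) S=124.0000: V=(p*·5.7000+(1−p*)·21.5800)/1=10.7527; Δ=(5.7000−21.5800)/(132.6800−105.4000)=-0.5821; B=V−Δ·S=82.9345
Self-financing check: at every node Δ·S+B equals the discounted successor values.

(0,0): Delta=-0.5821 Bond=82.9345
V0=10.7527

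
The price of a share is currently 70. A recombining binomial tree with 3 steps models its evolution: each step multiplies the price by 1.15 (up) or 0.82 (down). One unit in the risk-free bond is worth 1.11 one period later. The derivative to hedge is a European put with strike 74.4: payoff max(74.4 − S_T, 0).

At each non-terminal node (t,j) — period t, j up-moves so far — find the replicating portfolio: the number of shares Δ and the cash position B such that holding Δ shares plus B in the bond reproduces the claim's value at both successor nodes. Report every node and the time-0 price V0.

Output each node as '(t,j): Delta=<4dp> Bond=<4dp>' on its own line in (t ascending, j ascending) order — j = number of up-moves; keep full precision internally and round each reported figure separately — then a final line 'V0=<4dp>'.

(0,0): Delta=-0.1598 Bond=11.8037
(1,0): Delta=-0.9368 Bond=57.7059
(1,1): Delta=-0.0833 Bond=6.9499
(2,0): Delta=-1.0000 Bond=67.0270
(2,1): Delta=-0.9306 Bond=63.6434
(2,2): Delta=0.0000 Bond=0.0000
V0=0.6208

Since d<R<u, set p* = (R−d)/(u−d) = 0.8788; price each node as the discounted p*-expectation of its children.
Terminal values V(3,·): V(3,0)=35.8042, V(3,1)=20.2718, V(3,2)=0.0000, V(3,3)=0.0000
(2,0): S=47.0680. Δ = (V_up−V_dn)/(S_up−S_dn) = (20.2718−35.8042)/(54.1282−38.5958) = -1.0000. V = [p*·20.2718 + (1−p*)·35.8042]/1.11 = 19.9590. B = V − Δ·S = 67.0270.
(2,1): S=66.0100. Δ = (V_up−V_dn)/(S_up−S_dn) = (0.0000−20.2718)/(75.9115−54.1282) = -0.9306. V = [p*·0.0000 + (1−p*)·20.2718]/1.11 = 2.2137. B = V − Δ·S = 63.6434.
(2,2): S=92.5750. Δ = (V_up−V_dn)/(S_up−S_dn) = (0.0000−0.0000)/(106.4612−75.9115) = 0.0000. V = [p*·0.0000 + (1−p*)·0.0000]/1.11 = 0.0000. B = V − Δ·S = 0.0000.
(1,0): S=57.4000. Δ = (V_up−V_dn)/(S_up−S_dn) = (2.2137−19.9590)/(66.0100−47.0680) = -0.9368. V = [p*·2.2137 + (1−p*)·19.9590]/1.11 = 3.9321. B = V − Δ·S = 57.7059.
(1,1): S=80.5000. Δ = (V_up−V_dn)/(S_up−S_dn) = (0.0000−2.2137)/(92.5750−66.0100) = -0.0833. V = [p*·0.0000 + (1−p*)·2.2137]/1.11 = 0.2417. B = V − Δ·S = 6.9499.
(0,0): S=70.0000. Δ = (V_up−V_dn)/(S_up−S_dn) = (0.2417−3.9321)/(80.5000−57.4000) = -0.1598. V = [p*·0.2417 + (1−p*)·3.9321]/1.11 = 0.6208. B = V − Δ·S = 11.8037.
Self-financing check: at every node Δ·S+B equals the discounted successor values.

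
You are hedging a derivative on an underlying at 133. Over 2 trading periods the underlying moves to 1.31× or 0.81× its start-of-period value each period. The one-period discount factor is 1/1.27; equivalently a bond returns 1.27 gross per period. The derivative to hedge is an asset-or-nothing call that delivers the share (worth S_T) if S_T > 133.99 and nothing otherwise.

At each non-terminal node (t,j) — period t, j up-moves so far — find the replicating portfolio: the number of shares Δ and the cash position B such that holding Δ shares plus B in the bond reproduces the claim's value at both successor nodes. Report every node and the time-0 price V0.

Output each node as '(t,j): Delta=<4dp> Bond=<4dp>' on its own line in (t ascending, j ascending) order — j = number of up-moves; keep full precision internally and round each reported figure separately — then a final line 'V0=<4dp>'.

(0,0): Delta=1.0827 Bond=-11.3398
(1,0): Delta=2.6200 Bond=-180.0194
(1,1): Delta=1.0000 Bond=0.0000
V0=132.6537

No-arbitrage ⇒ martingale measure with p* = (R−d)/(u−d) = 0.9200.
Terminal payoffs: V(2,0)=0.0000, V(2,1)=141.1263, V(2,2)=228.2413
  t=1,j=0: stock 107.7300 → up 141.1263 (V=141.1263), down 87.2613 (V=0.0000). Price 102.2332; hedge Δ=2.6200, bond B=-180.0194.
  t=1,j=1: stock 174.2300 → up 228.2413 (V=228.2413), down 141.1263 (V=141.1263). Price 174.2300; hedge Δ=1.0000, bond B=0.0000.
  t=0,j=0: stock 133.0000 → up 174.2300 (V=174.2300), down 107.7300 (V=102.2332). Price 132.6537; hedge Δ=1.0827, bond B=-11.3398.
The time-0 hedge costs 132.6537, which is the no-arbitrage price.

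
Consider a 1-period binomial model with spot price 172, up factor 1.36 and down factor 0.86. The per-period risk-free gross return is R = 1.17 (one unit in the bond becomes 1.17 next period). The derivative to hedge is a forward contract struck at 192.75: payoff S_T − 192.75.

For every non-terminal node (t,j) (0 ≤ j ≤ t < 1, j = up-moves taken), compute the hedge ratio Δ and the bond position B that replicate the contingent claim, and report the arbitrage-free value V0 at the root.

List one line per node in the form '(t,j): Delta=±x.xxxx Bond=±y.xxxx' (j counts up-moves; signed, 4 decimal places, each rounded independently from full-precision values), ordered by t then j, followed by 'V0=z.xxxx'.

(0,0): Delta=1.0000 Bond=-164.7436
V0=7.2564

The replicating-portfolio and risk-neutral prices coincide; use p* = (1.17−0.86)/(1.36−0.86) = 0.6200 for the latter.
Terminal payoffs: V(1,0)=-44.8300, V(1,1)=41.1700
  t=0,j=0: stock 172.0000 → up 233.9200 (V=41.1700), down 147.9200 (V=-44.8300). Price 7.2564; hedge Δ=1.0000, bond B=-164.7436.
Self-financing check: at every node Δ·S+B equals the discounted successor values.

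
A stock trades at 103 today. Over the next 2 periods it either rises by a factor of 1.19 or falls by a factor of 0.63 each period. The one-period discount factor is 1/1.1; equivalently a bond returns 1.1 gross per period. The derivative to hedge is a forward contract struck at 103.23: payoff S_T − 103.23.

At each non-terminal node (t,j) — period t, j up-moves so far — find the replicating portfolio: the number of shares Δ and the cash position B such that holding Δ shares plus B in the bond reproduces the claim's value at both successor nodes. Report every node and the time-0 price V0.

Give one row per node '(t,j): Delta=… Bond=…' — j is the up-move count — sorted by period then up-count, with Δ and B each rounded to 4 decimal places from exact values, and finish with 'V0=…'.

Since d<R<u, set p* = (R−d)/(u−d) = 0.8393; price each node as the discounted p*-expectation of its children.
Terminal values V(2,·): V(2,0)=-62.3493, V(2,1)=-26.0109, V(2,2)=42.6283
  t=1,j=0: stock 64.8900 → up 77.2191 (V=-26.0109), down 40.8807 (V=-62.3493). Price -28.9555; hedge Δ=1.0000, bond B=-93.8455.
  t=1,j=1: stock 122.5700 → up 145.8583 (V=42.6283), down 77.2191 (V=-26.0109). Price 28.7245; hedge Δ=1.0000, bond B=-93.8455.
  t=0,j=0: stock 103.0000 → up 122.5700 (V=28.7245), down 64.8900 (V=-28.9555). Price 17.6860; hedge Δ=1.0000, bond B=-85.3140.
Self-financing check: at every node Δ·S+B equals the discounted successor values.

(0,0): Delta=1.0000 Bond=-85.3140
(1,0): Delta=1.0000 Bond=-93.8455
(1,1): Delta=1.0000 Bond=-93.8455
V0=17.6860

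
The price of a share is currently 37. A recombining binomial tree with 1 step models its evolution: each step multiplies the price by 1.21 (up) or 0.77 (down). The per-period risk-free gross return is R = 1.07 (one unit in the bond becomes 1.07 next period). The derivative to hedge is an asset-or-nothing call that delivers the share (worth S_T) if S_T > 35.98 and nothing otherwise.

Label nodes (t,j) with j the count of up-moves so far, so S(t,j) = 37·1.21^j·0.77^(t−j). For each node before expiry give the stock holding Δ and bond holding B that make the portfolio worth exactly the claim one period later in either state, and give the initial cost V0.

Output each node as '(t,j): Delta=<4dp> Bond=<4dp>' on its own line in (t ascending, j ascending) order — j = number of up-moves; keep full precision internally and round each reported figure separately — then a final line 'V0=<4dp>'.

The replicating-portfolio and risk-neutral prices coincide; use p* = (1.07−0.77)/(1.21−0.77) = 0.6818 for the latter.
Payoff layer (t=1): V(1,0)=0.0000, V(1,1)=44.7700
Node (0,0) S=37.0000: V=(p*·44.7700+(1−p*)·0.0000)/1.07=28.5280; Δ=(44.7700−0.0000)/(44.7700−28.4900)=2.7500; B=V−Δ·S=-73.2220
Self-financing check: at every node Δ·S+B equals the discounted successor values.

(0,0): Delta=2.7500 Bond=-73.2220
V0=28.5280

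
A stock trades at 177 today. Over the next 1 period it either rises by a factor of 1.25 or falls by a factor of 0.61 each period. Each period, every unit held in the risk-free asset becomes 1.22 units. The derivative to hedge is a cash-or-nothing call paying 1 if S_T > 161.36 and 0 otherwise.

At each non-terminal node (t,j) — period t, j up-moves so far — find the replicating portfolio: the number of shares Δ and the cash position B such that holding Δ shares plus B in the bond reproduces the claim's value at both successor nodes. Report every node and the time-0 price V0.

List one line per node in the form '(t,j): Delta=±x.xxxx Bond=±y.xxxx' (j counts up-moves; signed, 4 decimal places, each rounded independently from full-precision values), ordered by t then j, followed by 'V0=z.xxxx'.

(0,0): Delta=0.0088 Bond=-0.7812
V0=0.7812

The replicating-portfolio and risk-neutral prices coincide; use p* = (1.22−0.61)/(1.25−0.61) = 0.9531 for the latter.
At expiry t=1: V(1,0)=0.0000, V(1,1)=1.0000
(0,0): S=177.0000. Δ = (V_up−V_dn)/(S_up−S_dn) = (1.0000−0.0000)/(221.2500−107.9700) = 0.0088. V = [p*·1.0000 + (1−p*)·0.0000]/1.22 = 0.7812. B = V − Δ·S = -0.7812.
Check: Δ(0,0)·S0 + B(0,0) = 0.7812 = V0.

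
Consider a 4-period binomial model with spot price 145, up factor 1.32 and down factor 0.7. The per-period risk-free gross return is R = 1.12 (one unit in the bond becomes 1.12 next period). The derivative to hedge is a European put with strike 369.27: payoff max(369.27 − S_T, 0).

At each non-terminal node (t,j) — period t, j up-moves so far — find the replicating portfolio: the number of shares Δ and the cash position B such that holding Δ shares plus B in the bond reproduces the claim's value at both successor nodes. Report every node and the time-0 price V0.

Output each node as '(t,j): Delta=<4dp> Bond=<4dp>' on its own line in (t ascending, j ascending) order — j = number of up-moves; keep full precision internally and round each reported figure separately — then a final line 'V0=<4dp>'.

Since d<R<u, set p* = (R−d)/(u−d) = 0.6774; price each node as the discounted p*-expectation of its children.
Terminal values V(4,·): V(4,0)=334.4555, V(4,1)=303.6198, V(4,2)=245.4725, V(4,3)=135.8232, V(4,4)=0.0000
(3,0): S=49.7350. Δ = (V_up−V_dn)/(S_up−S_dn) = (303.6198−334.4555)/(65.6502−34.8145) = -1.0000. V = [p*·303.6198 + (1−p*)·334.4555]/1.12 = 279.9704. B = V − Δ·S = 329.7054.
(3,1): S=93.7860. Δ = (V_up−V_dn)/(S_up−S_dn) = (245.4725−303.6198)/(123.7975−65.6502) = -1.0000. V = [p*·245.4725 + (1−p*)·303.6198]/1.12 = 235.9194. B = V − Δ·S = 329.7054.
(3,2): S=176.8536. Δ = (V_up−V_dn)/(S_up−S_dn) = (135.8232−245.4725)/(233.4468−123.7975) = -1.0000. V = [p*·135.8232 + (1−p*)·245.4725]/1.12 = 152.8518. B = V − Δ·S = 329.7054.
(3,3): S=333.4954. Δ = (V_up−V_dn)/(S_up−S_dn) = (0.0000−135.8232)/(440.2139−233.4468) = -0.6569. V = [p*·0.0000 + (1−p*)·135.8232]/1.12 = 39.1196. B = V − Δ·S = 258.1894.
(2,0): S=71.0500. Δ = (V_up−V_dn)/(S_up−S_dn) = (235.9194−279.9704)/(93.7860−49.7350) = -1.0000. V = [p*·235.9194 + (1−p*)·279.9704]/1.12 = 223.3298. B = V − Δ·S = 294.3798.
(2,1): S=133.9800. Δ = (V_up−V_dn)/(S_up−S_dn) = (152.8518−235.9194)/(176.8536−93.7860) = -1.0000. V = [p*·152.8518 + (1−p*)·235.9194]/1.12 = 160.3998. B = V − Δ·S = 294.3798.
(2,2): S=252.6480. Δ = (V_up−V_dn)/(S_up−S_dn) = (39.1196−152.8518)/(333.4954−176.8536) = -0.7261. V = [p*·39.1196 + (1−p*)·152.8518]/1.12 = 67.6852. B = V − Δ·S = 251.1241.
(1,0): S=101.5000. Δ = (V_up−V_dn)/(S_up−S_dn) = (160.3998−223.3298)/(133.9800−71.0500) = -1.0000. V = [p*·160.3998 + (1−p*)·223.3298]/1.12 = 161.3391. B = V − Δ·S = 262.8391.
(1,1): S=191.4000. Δ = (V_up−V_dn)/(S_up−S_dn) = (67.6852−160.3998)/(252.6480−133.9800) = -0.7813. V = [p*·67.6852 + (1−p*)·160.3998]/1.12 = 87.1367. B = V − Δ·S = 236.6764.
(0,0): S=145.0000. Δ = (V_up−V_dn)/(S_up−S_dn) = (87.1367−161.3391)/(191.4000−101.5000) = -0.8254. V = [p*·87.1367 + (1−p*)·161.3391]/1.12 = 99.1723. B = V − Δ·S = 218.8536.
Each (Δ,B) replicates both successor values, so the strategy is self-financing and V0 is arbitrage-free.

(0,0): Delta=-0.8254 Bond=218.8536
(1,0): Delta=-1.0000 Bond=262.8391
(1,1): Delta=-0.7813 Bond=236.6764
(2,0): Delta=-1.0000 Bond=294.3798
(2,1): Delta=-1.0000 Bond=294.3798
(2,2): Delta=-0.7261 Bond=251.1241
(3,0): Delta=-1.0000 Bond=329.7054
(3,1): Delta=-1.0000 Bond=329.7054
(3,2): Delta=-1.0000 Bond=329.7054
(3,3): Delta=-0.6569 Bond=258.1894
V0=99.1723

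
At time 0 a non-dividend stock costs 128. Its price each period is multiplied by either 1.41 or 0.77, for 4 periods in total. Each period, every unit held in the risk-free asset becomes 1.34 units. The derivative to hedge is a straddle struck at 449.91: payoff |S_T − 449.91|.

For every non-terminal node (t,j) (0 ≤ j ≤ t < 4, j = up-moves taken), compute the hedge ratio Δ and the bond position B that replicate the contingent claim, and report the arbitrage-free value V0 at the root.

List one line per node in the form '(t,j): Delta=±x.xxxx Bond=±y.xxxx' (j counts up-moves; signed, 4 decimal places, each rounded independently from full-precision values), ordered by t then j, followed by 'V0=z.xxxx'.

Under the risk-neutral measure, an up-move has probability p* = (R−d)/(u−d) = 0.8906 and values discount at R = 1.34.
Terminal values V(4,·): V(4,0)=404.9141, V(4,1)=367.5149, V(4,2)=299.0307, V(4,3)=173.6245, V(4,4)=56.0153
  t=3,j=0: stock 58.4362 → up 82.3951 (V=367.5149), down 44.9959 (V=404.9141). Price 277.3175; hedge Δ=-1.0000, bond B=335.7537.
  t=3,j=1: stock 107.0066 → up 150.8793 (V=299.0307), down 82.3951 (V=367.5149). Price 228.7471; hedge Δ=-1.0000, bond B=335.7537.
  t=3,j=2: stock 195.9471 → up 276.2855 (V=173.6245), down 150.8793 (V=299.0307). Price 139.8066; hedge Δ=-1.0000, bond B=335.7537.
  t=3,j=3: stock 358.8123 → up 505.9253 (V=56.0153), down 276.2855 (V=173.6245). Price 51.4021; hedge Δ=-0.5121, bond B=235.1665.
  t=2,j=0: stock 75.8912 → up 107.0066 (V=228.7471), down 58.4362 (V=277.3175). Price 174.6713; hedge Δ=-1.0000, bond B=250.5625.
  t=2,j=1: stock 138.9696 → up 195.9471 (V=139.8066), down 107.0066 (V=228.7471). Price 111.5929; hedge Δ=-1.0000, bond B=250.5625.
  t=2,j=2: stock 254.4768 → up 358.8123 (V=51.4021), down 195.9471 (V=139.8066). Price 45.5756; hedge Δ=-0.5428, bond B=183.7076.
  t=1,j=0: stock 98.5600 → up 138.9696 (V=111.5929), down 75.8912 (V=174.6713). Price 88.4269; hedge Δ=-1.0000, bond B=186.9869.
  t=1,j=1: stock 180.4800 → up 254.4768 (V=45.5756), down 138.9696 (V=111.5929). Price 39.4002; hedge Δ=-0.5715, bond B=142.5522.
  t=0,j=0: stock 128.0000 → up 180.4800 (V=39.4002), down 98.5600 (V=88.4269). Price 33.4049; hedge Δ=-0.5985, bond B=110.0091.
Each (Δ,B) replicates both successor values, so the strategy is self-financing and V0 is arbitrage-free.

(0,0): Delta=-0.5985 Bond=110.0091
(1,0): Delta=-1.0000 Bond=186.9869
(1,1): Delta=-0.5715 Bond=142.5522
(2,0): Delta=-1.0000 Bond=250.5625
(2,1): Delta=-1.0000 Bond=250.5625
(2,2): Delta=-0.5428 Bond=183.7076
(3,0): Delta=-1.0000 Bond=335.7537
(3,1): Delta=-1.0000 Bond=335.7537
(3,2): Delta=-1.0000 Bond=335.7537
(3,3): Delta=-0.5121 Bond=235.1665
V0=33.4049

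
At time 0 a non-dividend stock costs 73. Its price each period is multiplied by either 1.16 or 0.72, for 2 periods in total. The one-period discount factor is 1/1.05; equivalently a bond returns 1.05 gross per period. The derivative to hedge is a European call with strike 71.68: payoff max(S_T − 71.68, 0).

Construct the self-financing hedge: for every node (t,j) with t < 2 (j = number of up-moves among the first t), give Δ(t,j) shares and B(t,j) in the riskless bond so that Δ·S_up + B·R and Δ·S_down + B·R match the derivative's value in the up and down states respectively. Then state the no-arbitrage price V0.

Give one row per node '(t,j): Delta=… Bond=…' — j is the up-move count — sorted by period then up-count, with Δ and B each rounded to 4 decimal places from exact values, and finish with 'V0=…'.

Risk-neutral probability p* = (R−d)/(u−d) = (1.05−0.72)/(1.16−0.72) = 0.7500.
Payoff layer (t=2): V(2,0)=0.0000, V(2,1)=0.0000, V(2,2)=26.5488
Node (1,0) S=52.5600: V=(p*·0.0000+(1−p*)·0.0000)/1.05=0.0000; Δ=(0.0000−0.0000)/(60.9696−37.8432)=0.0000; B=V−Δ·S=0.0000
Node (1,1) S=84.6800: V=(p*·26.5488+(1−p*)·0.0000)/1.05=18.9634; Δ=(26.5488−0.0000)/(98.2288−60.9696)=0.7125; B=V−Δ·S=-41.3748
Node (0,0) S=73.0000: V=(p*·18.9634+(1−p*)·0.0000)/1.05=13.5453; Δ=(18.9634−0.0000)/(84.6800−52.5600)=0.5904; B=V−Δ·S=-29.5534
Each (Δ,B) replicates both successor values, so the strategy is self-financing and V0 is arbitrage-free.

(0,0): Delta=0.5904 Bond=-29.5534
(1,0): Delta=0.0000 Bond=0.0000
(1,1): Delta=0.7125 Bond=-41.3748
V0=13.5453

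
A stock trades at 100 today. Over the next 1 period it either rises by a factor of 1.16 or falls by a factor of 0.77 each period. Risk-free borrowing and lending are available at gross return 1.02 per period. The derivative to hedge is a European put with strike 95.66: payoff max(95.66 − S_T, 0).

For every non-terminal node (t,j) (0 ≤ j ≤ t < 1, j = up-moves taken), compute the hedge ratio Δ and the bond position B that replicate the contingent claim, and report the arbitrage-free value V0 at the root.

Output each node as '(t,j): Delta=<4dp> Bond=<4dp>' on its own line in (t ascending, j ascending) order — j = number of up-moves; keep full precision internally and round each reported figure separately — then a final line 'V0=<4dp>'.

(0,0): Delta=-0.4785 Bond=54.4133
V0=6.5671

Under the risk-neutral measure, an up-move has probability p* = (R−d)/(u−d) = 0.6410 and values discount at R = 1.02.
Terminal payoffs: V(1,0)=18.6600, V(1,1)=0.0000
Node (0,0) S=100.0000: V=(p*·0.0000+(1−p*)·18.6600)/1.02=6.5671; Δ=(0.0000−18.6600)/(116.0000−77.0000)=-0.4785; B=V−Δ·S=54.4133
Check: Δ(0,0)·S0 + B(0,0) = 6.5671 = V0.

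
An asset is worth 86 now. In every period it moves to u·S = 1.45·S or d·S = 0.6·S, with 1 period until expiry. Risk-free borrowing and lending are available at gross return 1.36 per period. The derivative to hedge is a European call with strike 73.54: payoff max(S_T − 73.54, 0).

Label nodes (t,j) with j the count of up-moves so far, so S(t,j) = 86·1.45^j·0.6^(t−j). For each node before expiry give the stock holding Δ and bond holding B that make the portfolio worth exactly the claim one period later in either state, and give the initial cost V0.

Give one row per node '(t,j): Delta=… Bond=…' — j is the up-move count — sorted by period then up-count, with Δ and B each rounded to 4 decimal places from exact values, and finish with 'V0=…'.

(0,0): Delta=0.6999 Bond=-26.5536
V0=33.6346

Since d<R<u, set p* = (R−d)/(u−d) = 0.8941; price each node as the discounted p*-expectation of its children.
Terminal payoffs: V(1,0)=0.0000, V(1,1)=51.1600
  t=0,j=0: stock 86.0000 → up 124.7000 (V=51.1600), down 51.6000 (V=0.0000). Price 33.6346; hedge Δ=0.6999, bond B=-26.5536.
Each (Δ,B) replicates both successor values, so the strategy is self-financing and V0 is arbitrage-free.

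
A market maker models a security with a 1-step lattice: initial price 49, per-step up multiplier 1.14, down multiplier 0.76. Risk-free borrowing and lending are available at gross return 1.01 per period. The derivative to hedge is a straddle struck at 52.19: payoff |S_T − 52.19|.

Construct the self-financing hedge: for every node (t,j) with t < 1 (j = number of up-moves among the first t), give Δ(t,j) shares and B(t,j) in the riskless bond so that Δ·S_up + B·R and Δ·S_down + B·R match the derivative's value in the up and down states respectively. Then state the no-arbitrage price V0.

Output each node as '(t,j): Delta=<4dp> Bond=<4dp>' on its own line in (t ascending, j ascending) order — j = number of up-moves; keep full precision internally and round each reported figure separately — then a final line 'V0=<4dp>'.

(0,0): Delta=-0.6058 Bond=37.1386
V0=7.4544

The replicating-portfolio and risk-neutral prices coincide; use p* = (1.01−0.76)/(1.14−0.76) = 0.6579 for the latter.
Payoff layer (t=1): V(1,0)=14.9500, V(1,1)=3.6700
(0,0): S=49.0000. Δ = (V_up−V_dn)/(S_up−S_dn) = (3.6700−14.9500)/(55.8600−37.2400) = -0.6058. V = [p*·3.6700 + (1−p*)·14.9500]/1.01 = 7.4544. B = V − Δ·S = 37.1386.
Self-financing check: at every node Δ·S+B equals the discounted successor values.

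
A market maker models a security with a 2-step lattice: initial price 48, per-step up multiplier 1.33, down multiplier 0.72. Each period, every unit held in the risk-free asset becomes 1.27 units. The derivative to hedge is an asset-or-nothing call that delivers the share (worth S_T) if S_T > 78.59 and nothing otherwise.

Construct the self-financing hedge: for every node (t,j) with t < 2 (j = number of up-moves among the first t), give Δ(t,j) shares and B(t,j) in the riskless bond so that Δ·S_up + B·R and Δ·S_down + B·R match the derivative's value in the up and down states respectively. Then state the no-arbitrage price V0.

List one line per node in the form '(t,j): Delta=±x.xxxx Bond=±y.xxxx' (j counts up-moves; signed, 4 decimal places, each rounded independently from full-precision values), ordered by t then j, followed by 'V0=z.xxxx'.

Since d<R<u, set p* = (R−d)/(u−d) = 0.9016; price each node as the discounted p*-expectation of its children.
At expiry t=2: V(2,0)=0.0000, V(2,1)=0.0000, V(2,2)=84.9072
Node (1,0) S=34.5600: V=(p*·0.0000+(1−p*)·0.0000)/1.27=0.0000; Δ=(0.0000−0.0000)/(45.9648−24.8832)=0.0000; B=V−Δ·S=0.0000
Node (1,1) S=63.8400: V=(p*·84.9072+(1−p*)·0.0000)/1.27=60.2801; Δ=(84.9072−0.0000)/(84.9072−45.9648)=2.1803; B=V−Δ·S=-78.9121
Node (0,0) S=48.0000: V=(p*·60.2801+(1−p*)·0.0000)/1.27=42.7960; Δ=(60.2801−0.0000)/(63.8400−34.5600)=2.0587; B=V−Δ·S=-56.0238
Check: Δ(0,0)·S0 + B(0,0) = 42.7960 = V0.

(0,0): Delta=2.0587 Bond=-56.0238
(1,0): Delta=0.0000 Bond=0.0000
(1,1): Delta=2.1803 Bond=-78.9121
V0=42.7960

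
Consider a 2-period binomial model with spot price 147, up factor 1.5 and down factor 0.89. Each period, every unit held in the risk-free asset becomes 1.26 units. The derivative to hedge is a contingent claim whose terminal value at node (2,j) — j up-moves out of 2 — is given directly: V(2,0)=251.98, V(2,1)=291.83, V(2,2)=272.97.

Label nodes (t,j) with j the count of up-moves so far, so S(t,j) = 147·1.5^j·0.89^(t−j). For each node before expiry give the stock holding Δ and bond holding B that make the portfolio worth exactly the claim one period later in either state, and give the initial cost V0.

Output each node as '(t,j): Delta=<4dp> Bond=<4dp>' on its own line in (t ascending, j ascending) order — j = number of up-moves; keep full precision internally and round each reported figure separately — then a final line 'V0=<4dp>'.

The replicating-portfolio and risk-neutral prices coincide; use p* = (1.26−0.89)/(1.5−0.89) = 0.6066 for the latter.
Payoff layer (t=2): V(2,0)=251.9800, V(2,1)=291.8300, V(2,2)=272.9700
(1,0): S=130.8300. Δ = (V_up−V_dn)/(S_up−S_dn) = (291.8300−251.9800)/(196.2450−116.4387) = 0.4993. V = [p*·291.8300 + (1−p*)·251.9800]/1.26 = 219.1677. B = V − Δ·S = 153.8398.
(1,1): S=220.5000. Δ = (V_up−V_dn)/(S_up−S_dn) = (272.9700−291.8300)/(330.7500−196.2450) = -0.1402. V = [p*·272.9700 + (1−p*)·291.8300]/1.26 = 222.5320. B = V − Δ·S = 253.4500.
(0,0): S=147.0000. Δ = (V_up−V_dn)/(S_up−S_dn) = (222.5320−219.1677)/(220.5000−130.8300) = 0.0375. V = [p*·222.5320 + (1−p*)·219.1677]/1.26 = 175.5622. B = V − Δ·S = 170.0469.
The time-0 hedge costs 175.5622, which is the no-arbitrage price.

(0,0): Delta=0.0375 Bond=170.0469
(1,0): Delta=0.4993 Bond=153.8398
(1,1): Delta=-0.1402 Bond=253.4500
V0=175.5622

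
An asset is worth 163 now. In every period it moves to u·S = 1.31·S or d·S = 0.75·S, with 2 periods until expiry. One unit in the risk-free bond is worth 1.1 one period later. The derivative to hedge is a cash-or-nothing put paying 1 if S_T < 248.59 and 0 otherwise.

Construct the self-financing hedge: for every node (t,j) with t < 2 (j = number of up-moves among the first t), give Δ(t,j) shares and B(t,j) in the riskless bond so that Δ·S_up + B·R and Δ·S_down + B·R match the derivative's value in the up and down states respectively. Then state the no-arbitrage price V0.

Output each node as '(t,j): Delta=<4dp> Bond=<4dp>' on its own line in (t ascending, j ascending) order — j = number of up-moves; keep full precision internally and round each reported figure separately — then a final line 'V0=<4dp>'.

(0,0): Delta=-0.0062 Bond=1.5182
(1,0): Delta=0.0000 Bond=0.9091
(1,1): Delta=-0.0084 Bond=2.1266
V0=0.5036

The replicating-portfolio and risk-neutral prices coincide; use p* = (1.1−0.75)/(1.31−0.75) = 0.6250 for the latter.
Payoff layer (t=2): V(2,0)=1.0000, V(2,1)=1.0000, V(2,2)=0.0000
(1,0): S=122.2500. Δ = (V_up−V_dn)/(S_up−S_dn) = (1.0000−1.0000)/(160.1475−91.6875) = 0.0000. V = [p*·1.0000 + (1−p*)·1.0000]/1.1 = 0.9091. B = V − Δ·S = 0.9091.
(1,1): S=213.5300. Δ = (V_up−V_dn)/(S_up−S_dn) = (0.0000−1.0000)/(279.7243−160.1475) = -0.0084. V = [p*·0.0000 + (1−p*)·1.0000]/1.1 = 0.3409. B = V − Δ·S = 2.1266.
(0,0): S=163.0000. Δ = (V_up−V_dn)/(S_up−S_dn) = (0.3409−0.9091)/(213.5300−122.2500) = -0.0062. V = [p*·0.3409 + (1−p*)·0.9091]/1.1 = 0.5036. B = V − Δ·S = 1.5182.
Check: Δ(0,0)·S0 + B(0,0) = 0.5036 = V0.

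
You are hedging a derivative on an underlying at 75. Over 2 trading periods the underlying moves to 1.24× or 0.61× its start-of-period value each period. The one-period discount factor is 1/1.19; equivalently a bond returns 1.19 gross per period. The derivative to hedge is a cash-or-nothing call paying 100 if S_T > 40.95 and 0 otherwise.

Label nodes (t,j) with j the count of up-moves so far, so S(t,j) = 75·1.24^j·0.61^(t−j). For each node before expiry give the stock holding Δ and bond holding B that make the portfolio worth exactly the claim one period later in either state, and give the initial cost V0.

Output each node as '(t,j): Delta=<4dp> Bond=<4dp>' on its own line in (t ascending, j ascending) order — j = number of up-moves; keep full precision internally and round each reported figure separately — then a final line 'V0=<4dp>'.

(0,0): Delta=0.1411 Bond=59.5854
(1,0): Delta=3.4695 Bond=-81.3659
(1,1): Delta=0.0000 Bond=84.0336
V0=70.1717

Risk-neutral probability p* = (R−d)/(u−d) = (1.19−0.61)/(1.24−0.61) = 0.9206.
Terminal values V(2,·): V(2,0)=0.0000, V(2,1)=100.0000, V(2,2)=100.0000
  t=1,j=0: stock 45.7500 → up 56.7300 (V=100.0000), down 27.9075 (V=0.0000). Price 77.3643; hedge Δ=3.4695, bond B=-81.3659.
  t=1,j=1: stock 93.0000 → up 115.3200 (V=100.0000), down 56.7300 (V=100.0000). Price 84.0336; hedge Δ=0.0000, bond B=84.0336.
  t=0,j=0: stock 75.0000 → up 93.0000 (V=84.0336), down 45.7500 (V=77.3643). Price 70.1717; hedge Δ=0.1411, bond B=59.5854.
Root portfolio cost Δ·75+B reproduces V0=70.1717.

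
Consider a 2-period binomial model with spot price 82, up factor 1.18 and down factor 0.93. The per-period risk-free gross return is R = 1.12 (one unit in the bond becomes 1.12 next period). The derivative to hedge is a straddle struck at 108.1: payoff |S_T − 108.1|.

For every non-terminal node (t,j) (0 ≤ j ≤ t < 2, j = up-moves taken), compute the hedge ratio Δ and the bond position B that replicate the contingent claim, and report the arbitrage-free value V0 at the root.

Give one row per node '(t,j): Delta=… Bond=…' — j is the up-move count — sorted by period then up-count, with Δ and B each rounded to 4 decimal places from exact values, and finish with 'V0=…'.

Under the risk-neutral measure, an up-move has probability p* = (R−d)/(u−d) = 0.7600 and values discount at R = 1.12.
Terminal payoffs: V(2,0)=37.1782, V(2,1)=18.1132, V(2,2)=6.0768
(1,0): S=76.2600. Δ = (V_up−V_dn)/(S_up−S_dn) = (18.1132−37.1782)/(89.9868−70.9218) = -1.0000. V = [p*·18.1132 + (1−p*)·37.1782]/1.12 = 20.2579. B = V − Δ·S = 96.5179.
(1,1): S=96.7600. Δ = (V_up−V_dn)/(S_up−S_dn) = (6.0768−18.1132)/(114.1768−89.9868) = -0.4976. V = [p*·6.0768 + (1−p*)·18.1132]/1.12 = 8.0049. B = V − Δ·S = 56.1505.
(0,0): S=82.0000. Δ = (V_up−V_dn)/(S_up−S_dn) = (8.0049−20.2579)/(96.7600−76.2600) = -0.5977. V = [p*·8.0049 + (1−p*)·20.2579]/1.12 = 9.7729. B = V − Δ·S = 58.7846.
Check: Δ(0,0)·S0 + B(0,0) = 9.7729 = V0.

(0,0): Delta=-0.5977 Bond=58.7846
(1,0): Delta=-1.0000 Bond=96.5179
(1,1): Delta=-0.4976 Bond=56.1505
V0=9.7729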